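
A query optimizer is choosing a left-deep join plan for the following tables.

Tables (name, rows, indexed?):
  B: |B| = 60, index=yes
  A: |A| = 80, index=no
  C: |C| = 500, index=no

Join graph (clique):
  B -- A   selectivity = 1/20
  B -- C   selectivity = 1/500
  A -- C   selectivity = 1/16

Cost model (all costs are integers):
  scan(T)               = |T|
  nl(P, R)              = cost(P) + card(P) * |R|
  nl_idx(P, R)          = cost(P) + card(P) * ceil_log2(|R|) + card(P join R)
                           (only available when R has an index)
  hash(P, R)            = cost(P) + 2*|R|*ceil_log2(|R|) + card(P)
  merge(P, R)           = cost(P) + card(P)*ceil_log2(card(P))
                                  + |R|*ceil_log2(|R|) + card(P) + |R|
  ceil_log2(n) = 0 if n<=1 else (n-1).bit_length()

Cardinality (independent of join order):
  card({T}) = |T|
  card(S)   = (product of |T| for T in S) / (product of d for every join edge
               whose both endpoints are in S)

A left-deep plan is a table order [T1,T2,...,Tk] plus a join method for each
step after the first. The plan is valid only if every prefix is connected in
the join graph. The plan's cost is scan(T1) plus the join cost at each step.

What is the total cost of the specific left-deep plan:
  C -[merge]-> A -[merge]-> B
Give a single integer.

39060

step 1: scan C: cost=500, card=500
step 2: join A via merge
    card(P join A) = 500*80/(16) = 2500
    cost = 500 + 500*9 + 80*7 + 500 + 80 = 6140
step 3: join B via merge
    card(P join B) = 2500*60/(20*500) = 15
    cost = 6140 + 2500*12 + 60*6 + 2500 + 60 = 39060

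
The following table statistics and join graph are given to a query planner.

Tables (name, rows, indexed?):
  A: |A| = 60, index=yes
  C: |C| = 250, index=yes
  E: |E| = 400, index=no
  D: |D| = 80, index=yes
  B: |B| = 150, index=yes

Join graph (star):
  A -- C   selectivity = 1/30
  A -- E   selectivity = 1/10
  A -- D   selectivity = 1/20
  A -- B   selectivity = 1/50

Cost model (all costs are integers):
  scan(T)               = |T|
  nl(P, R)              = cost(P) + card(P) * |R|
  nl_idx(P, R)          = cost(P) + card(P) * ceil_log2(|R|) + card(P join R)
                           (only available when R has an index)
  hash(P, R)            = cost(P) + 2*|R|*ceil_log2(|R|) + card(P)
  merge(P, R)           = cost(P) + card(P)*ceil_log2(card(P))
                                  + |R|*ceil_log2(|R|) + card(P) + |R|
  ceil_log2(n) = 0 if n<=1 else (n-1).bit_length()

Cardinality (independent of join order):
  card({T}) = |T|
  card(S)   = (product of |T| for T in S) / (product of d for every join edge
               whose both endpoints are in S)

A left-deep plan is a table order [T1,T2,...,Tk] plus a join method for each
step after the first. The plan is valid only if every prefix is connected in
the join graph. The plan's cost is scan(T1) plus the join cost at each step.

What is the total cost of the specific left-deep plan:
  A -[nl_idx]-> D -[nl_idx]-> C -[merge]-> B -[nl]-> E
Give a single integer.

step 1: scan A: cost=60, card=60
step 2: join D via nl_idx
    card(P join D) = 60*80/(20) = 240
    cost = 60 + 60*7 + 240 = 720
step 3: join C via nl_idx
    card(P join C) = 240*250/(30) = 2000
    cost = 720 + 240*8 + 2000 = 4640
step 4: join B via merge
    card(P join B) = 2000*150/(50) = 6000
    cost = 4640 + 2000*11 + 150*8 + 2000 + 150 = 29990
step 5: join E via nl
    card(P join E) = 6000*400/(10) = 240000
    cost = 29990 + 6000*400 = 2429990

2429990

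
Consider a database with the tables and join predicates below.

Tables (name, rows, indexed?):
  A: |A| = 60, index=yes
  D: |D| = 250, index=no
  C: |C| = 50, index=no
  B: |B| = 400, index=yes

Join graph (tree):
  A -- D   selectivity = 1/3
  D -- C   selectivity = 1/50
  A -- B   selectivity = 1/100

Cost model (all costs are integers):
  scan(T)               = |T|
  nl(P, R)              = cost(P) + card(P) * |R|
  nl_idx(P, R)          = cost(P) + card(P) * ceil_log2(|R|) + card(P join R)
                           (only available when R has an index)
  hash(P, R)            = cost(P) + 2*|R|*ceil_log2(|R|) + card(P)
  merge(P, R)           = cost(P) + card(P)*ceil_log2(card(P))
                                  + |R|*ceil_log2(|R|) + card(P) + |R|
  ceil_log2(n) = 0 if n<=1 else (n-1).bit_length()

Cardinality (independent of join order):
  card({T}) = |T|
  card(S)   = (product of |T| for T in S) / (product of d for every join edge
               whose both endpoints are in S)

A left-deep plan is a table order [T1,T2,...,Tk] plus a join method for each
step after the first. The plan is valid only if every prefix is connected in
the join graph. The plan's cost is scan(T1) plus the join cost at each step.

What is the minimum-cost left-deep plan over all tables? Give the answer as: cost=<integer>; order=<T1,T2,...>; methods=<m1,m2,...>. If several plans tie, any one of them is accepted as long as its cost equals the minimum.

Selinger DP (subsets sized 1..n):
  {A}: scan cost=60, card=60
  {D}: scan cost=250, card=250
  {C}: scan cost=50, card=50
  {B}: scan cost=400, card=400
  {AD}: card=5000; try (A,hash)→1220, (D,merge)→2730, (A,merge)→2920, (D,hash)→4120, (A,nl_idx)→6750, (D,nl)→15060 …(+1); best=1220 via (A,hash)
  {AB}: card=240; try (B,nl_idx)→840, (A,hash)→1520, (A,nl_idx)→3040, (B,merge)→4480, (A,merge)→4820, (B,hash)→7320 …(+2); best=840 via (B,nl_idx)
  {CD}: card=250; try (C,hash)→1100, (D,merge)→2650, (C,merge)→2850, (D,hash)→4100, (D,nl)→12550, (C,nl)→12750; best=1100 via (C,hash)
  {ACD}: card=5000; try (A,hash)→2070, (A,merge)→3770, (C,hash)→6820, (A,nl_idx)→7600, (A,nl)→16100, (C,merge)→71570 …(+1); best=2070 via (A,hash)
  {ABD}: card=20000; try (D,hash)→5080, (D,merge)→5250, (B,hash)→13420, (D,nl)→60840, (B,nl_idx)→66220, (B,merge)→75220 …(+1); best=5080 via (D,hash)
  {ABCD}: card=20000; try (B,hash)→14270, (C,hash)→25680, (B,nl_idx)→67070, (B,merge)→76070, (C,merge)→325430, (C,nl)→1005080 …(+1); best=14270 via (B,hash)

cost=14270; order=D,C,A,B; methods=hash,hash,hash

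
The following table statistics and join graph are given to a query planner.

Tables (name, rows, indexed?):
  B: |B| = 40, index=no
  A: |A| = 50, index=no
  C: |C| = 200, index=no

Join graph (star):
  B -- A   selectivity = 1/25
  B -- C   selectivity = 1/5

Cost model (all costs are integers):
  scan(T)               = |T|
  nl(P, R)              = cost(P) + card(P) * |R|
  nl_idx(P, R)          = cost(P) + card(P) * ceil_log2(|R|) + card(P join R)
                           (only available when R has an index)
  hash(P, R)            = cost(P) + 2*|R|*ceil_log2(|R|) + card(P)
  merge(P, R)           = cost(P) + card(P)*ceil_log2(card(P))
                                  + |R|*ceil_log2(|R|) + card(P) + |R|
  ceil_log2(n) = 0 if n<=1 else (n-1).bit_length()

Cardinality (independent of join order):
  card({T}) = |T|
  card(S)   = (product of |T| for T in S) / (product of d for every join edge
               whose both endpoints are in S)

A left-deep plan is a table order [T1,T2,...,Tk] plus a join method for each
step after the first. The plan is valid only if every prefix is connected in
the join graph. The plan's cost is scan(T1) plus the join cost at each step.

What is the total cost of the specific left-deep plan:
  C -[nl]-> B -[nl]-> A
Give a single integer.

step 1: scan C: cost=200, card=200
step 2: join B via nl
    card(P join B) = 200*40/(5) = 1600
    cost = 200 + 200*40 = 8200
step 3: join A via nl
    card(P join A) = 1600*50/(25) = 3200
    cost = 8200 + 1600*50 = 88200

88200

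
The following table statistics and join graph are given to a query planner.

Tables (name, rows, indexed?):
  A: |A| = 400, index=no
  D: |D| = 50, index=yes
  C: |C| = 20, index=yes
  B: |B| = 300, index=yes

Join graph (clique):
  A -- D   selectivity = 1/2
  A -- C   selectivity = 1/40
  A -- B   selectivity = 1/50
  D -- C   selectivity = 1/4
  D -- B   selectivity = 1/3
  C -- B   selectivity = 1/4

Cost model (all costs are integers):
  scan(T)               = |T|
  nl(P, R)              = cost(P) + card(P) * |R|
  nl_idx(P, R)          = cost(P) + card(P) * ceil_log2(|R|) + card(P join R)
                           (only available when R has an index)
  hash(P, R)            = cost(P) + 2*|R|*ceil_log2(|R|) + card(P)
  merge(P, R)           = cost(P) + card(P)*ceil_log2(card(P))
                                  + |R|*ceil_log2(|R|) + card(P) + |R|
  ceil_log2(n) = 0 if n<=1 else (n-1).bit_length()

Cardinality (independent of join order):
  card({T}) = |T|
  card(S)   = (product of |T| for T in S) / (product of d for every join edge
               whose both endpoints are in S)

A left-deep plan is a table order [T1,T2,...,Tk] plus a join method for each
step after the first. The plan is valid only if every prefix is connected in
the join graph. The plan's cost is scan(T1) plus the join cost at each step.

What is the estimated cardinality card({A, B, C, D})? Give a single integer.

Tables in S: A(400), B(300), C(20), D(50)
Edges inside S: A-D(d=2), A-C(d=40), A-B(d=50), D-C(d=4), D-B(d=3), C-B(d=4)
numerator = 400 * 300 * 20 * 50 = 120000000
denominator = 2 * 40 * 50 * 4 * 3 * 4 = 192000
card(S) = 120000000 / 192000 = 625

625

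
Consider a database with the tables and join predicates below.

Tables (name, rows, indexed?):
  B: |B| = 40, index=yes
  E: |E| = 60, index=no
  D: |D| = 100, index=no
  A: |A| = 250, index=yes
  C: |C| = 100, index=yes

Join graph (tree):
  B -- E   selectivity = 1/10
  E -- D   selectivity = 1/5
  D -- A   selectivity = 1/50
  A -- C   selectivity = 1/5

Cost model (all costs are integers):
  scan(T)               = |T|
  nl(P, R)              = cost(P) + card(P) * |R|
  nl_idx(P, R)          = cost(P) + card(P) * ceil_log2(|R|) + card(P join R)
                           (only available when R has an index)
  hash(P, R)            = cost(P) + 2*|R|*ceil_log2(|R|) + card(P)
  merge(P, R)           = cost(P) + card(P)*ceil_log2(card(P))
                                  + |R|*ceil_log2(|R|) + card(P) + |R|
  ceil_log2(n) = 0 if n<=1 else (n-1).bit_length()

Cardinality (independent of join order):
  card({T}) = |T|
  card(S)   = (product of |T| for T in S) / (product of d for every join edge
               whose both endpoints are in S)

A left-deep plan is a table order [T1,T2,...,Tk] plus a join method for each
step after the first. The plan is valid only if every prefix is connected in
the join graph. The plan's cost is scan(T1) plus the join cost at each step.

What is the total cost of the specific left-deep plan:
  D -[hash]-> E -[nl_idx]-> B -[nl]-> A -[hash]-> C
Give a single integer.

step 1: scan D: cost=100, card=100
step 2: join E via hash
    card(P join E) = 100*60/(5) = 1200
    cost = 100 + 2*60*6 + 100 = 920
step 3: join B via nl_idx
    card(P join B) = 1200*40/(10) = 4800
    cost = 920 + 1200*6 + 4800 = 12920
step 4: join A via nl
    card(P join A) = 4800*250/(50) = 24000
    cost = 12920 + 4800*250 = 1212920
step 5: join C via hash
    card(P join C) = 24000*100/(5) = 480000
    cost = 1212920 + 2*100*7 + 24000 = 1238320

1238320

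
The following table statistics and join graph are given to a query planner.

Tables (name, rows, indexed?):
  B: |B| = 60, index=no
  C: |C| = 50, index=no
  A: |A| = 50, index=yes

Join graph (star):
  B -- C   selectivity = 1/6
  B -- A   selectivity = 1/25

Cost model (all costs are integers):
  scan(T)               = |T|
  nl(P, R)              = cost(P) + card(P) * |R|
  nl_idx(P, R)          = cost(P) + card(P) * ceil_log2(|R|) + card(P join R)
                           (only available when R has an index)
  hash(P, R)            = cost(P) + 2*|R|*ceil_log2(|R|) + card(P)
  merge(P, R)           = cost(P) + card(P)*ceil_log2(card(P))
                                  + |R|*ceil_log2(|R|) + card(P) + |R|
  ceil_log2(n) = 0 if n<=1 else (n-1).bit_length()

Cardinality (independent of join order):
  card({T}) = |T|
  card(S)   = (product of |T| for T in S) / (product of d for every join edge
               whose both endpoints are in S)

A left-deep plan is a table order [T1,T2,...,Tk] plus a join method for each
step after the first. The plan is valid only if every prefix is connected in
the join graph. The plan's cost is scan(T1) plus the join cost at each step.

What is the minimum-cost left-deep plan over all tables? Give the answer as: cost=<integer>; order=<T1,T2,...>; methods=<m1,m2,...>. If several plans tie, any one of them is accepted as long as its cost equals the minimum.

Selinger DP (subsets sized 1..n):
  {B}: scan cost=60, card=60
  {C}: scan cost=50, card=50
  {A}: scan cost=50, card=50
  {BC}: card=500; try (C,hash)→720, (B,hash)→820, (B,merge)→820, (C,merge)→830, (B,nl)→3050, (C,nl)→3060; best=720 via (C,hash)
  {AB}: card=120; try (A,nl_idx)→540, (A,hash)→720, (B,hash)→820, (B,merge)→820, (A,merge)→830, (B,nl)→3050 …(+1); best=540 via (A,nl_idx)
  {ABC}: card=1000; try (C,hash)→1260, (A,hash)→1820, (C,merge)→1850, (A,nl_idx)→4720, (A,merge)→6070, (C,nl)→6540 …(+1); best=1260 via (C,hash)

cost=1260; order=B,A,C; methods=nl_idx,hash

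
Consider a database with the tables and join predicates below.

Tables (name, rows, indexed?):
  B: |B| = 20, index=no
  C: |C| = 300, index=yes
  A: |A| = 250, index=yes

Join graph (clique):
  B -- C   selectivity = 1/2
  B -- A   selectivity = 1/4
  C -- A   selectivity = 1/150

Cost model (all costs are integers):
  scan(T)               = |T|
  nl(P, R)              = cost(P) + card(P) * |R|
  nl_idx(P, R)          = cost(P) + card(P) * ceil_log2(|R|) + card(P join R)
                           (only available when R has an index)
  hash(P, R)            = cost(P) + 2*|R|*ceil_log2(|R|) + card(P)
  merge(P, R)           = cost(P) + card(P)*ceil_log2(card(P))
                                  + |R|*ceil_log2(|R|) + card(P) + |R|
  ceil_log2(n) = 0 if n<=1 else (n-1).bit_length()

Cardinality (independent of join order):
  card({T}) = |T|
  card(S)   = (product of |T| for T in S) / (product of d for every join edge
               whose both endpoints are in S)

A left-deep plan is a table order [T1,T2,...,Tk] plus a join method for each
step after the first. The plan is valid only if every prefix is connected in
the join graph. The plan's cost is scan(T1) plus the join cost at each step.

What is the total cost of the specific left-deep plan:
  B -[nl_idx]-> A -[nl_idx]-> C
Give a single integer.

step 1: scan B: cost=20, card=20
step 2: join A via nl_idx
    card(P join A) = 20*250/(4) = 1250
    cost = 20 + 20*8 + 1250 = 1430
step 3: join C via nl_idx
    card(P join C) = 1250*300/(2*150) = 1250
    cost = 1430 + 1250*9 + 1250 = 13930

13930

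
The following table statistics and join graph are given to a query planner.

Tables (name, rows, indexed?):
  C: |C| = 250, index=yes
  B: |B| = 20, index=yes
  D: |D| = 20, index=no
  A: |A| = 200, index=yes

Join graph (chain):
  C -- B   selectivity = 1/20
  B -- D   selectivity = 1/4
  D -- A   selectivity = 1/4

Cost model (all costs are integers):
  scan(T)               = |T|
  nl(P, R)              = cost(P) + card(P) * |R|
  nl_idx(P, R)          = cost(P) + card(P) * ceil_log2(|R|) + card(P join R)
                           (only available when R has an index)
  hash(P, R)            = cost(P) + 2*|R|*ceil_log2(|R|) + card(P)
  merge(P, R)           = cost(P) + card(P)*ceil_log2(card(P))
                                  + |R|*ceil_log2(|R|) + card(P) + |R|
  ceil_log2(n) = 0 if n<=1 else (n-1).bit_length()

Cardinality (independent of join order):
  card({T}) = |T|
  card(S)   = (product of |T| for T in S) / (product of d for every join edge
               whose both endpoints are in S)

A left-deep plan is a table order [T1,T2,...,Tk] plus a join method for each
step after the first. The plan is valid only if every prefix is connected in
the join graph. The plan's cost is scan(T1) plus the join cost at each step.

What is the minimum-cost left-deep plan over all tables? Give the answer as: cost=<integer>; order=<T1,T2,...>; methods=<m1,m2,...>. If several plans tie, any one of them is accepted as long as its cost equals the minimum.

cost=5330; order=B,C,D,A; methods=nl_idx,hash,hash

Selinger DP (subsets sized 1..n):
  {C}: scan cost=250, card=250
  {B}: scan cost=20, card=20
  {D}: scan cost=20, card=20
  {A}: scan cost=200, card=200
  {BC}: card=250; try (C,nl_idx)→430, (B,hash)→700, (B,nl_idx)→1750, (C,merge)→2390, (B,merge)→2620, (C,hash)→4040 …(+2); best=430 via (C,nl_idx)
  {BD}: card=100; try (B,nl_idx)→220, (D,hash)→240, (B,hash)→240, (D,merge)→260, (B,merge)→260, (D,nl)→420 …(+1); best=220 via (B,nl_idx)
  {AD}: card=1000; try (D,hash)→600, (A,nl_idx)→1180, (A,merge)→1940, (D,merge)→2120, (A,hash)→3240, (A,nl)→4020 …(+1); best=600 via (D,hash)
  {BCD}: card=1250; try (D,hash)→880, (C,nl_idx)→2270, (D,merge)→2800, (C,merge)→3270, (C,hash)→4320, (D,nl)→5430 …(+1); best=880 via (D,hash)
  {ABD}: card=5000; try (B,hash)→1800, (A,merge)→2820, (A,hash)→3520, (A,nl_idx)→6020, (B,nl_idx)→10600, (B,merge)→11720 …(+2); best=1800 via (B,hash)
  {ABCD}: card=62500; try (A,hash)→5330, (C,hash)→10800, (A,merge)→17680, (A,nl_idx)→73380, (C,merge)→74050, (C,nl_idx)→104300 …(+2); best=5330 via (A,hash)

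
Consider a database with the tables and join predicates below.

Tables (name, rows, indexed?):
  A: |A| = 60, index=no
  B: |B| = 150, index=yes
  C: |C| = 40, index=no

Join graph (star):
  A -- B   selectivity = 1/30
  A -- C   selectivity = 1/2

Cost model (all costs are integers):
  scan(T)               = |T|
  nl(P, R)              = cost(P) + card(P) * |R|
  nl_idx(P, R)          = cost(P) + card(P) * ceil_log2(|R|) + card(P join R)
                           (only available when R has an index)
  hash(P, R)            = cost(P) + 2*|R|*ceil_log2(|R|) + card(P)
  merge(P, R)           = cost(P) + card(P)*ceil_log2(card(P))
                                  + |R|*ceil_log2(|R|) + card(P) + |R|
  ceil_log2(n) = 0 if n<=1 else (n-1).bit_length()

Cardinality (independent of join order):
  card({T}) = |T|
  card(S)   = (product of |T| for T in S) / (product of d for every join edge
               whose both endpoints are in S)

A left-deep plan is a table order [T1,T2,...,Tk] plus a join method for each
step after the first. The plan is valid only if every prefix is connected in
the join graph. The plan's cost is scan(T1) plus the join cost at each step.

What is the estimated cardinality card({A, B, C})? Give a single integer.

6000

Tables in S: A(60), B(150), C(40)
Edges inside S: A-B(d=30), A-C(d=2)
numerator = 60 * 150 * 40 = 360000
denominator = 30 * 2 = 60
card(S) = 360000 / 60 = 6000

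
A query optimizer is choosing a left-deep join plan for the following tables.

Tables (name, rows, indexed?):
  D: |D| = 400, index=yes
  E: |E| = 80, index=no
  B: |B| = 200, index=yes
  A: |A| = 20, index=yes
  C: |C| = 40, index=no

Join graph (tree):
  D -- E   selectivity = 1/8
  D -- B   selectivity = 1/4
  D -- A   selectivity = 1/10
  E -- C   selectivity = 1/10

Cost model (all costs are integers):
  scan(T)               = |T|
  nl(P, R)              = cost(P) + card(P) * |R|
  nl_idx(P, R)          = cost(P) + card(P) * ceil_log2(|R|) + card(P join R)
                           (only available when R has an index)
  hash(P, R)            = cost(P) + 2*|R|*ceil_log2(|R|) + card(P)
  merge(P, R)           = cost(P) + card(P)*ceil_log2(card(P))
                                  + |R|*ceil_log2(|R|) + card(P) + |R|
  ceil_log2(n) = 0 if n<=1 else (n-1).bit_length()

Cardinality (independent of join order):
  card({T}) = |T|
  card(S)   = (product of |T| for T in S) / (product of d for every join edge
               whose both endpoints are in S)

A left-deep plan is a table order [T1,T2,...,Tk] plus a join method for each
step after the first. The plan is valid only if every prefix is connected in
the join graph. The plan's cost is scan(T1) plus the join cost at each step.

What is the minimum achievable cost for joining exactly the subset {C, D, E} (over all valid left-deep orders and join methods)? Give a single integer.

Selinger DP over subsets of {C,D,E}:
  {D}: scan cost=400, card=400
  {E}: scan cost=80, card=80
  {C}: scan cost=40, card=40
  {DE}: card=4000; try (E,hash)→1920, (D,merge)→4720, (D,nl_idx)→4800, (E,merge)→5040, (D,hash)→7360, (D,nl)→32080 …(+1); best=1920 via (E,hash)
  {CE}: card=320; try (C,hash)→640, (E,merge)→960, (C,merge)→1000, (E,hash)→1200, (E,nl)→3240, (C,nl)→3280; best=640 via (C,hash)
  {CDE}: card=16000; try (C,hash)→6400, (D,merge)→7840, (D,hash)→8160, (D,nl_idx)→19520, (C,merge)→54200, (D,nl)→128640 …(+1); best=6400 via (C,hash)

6400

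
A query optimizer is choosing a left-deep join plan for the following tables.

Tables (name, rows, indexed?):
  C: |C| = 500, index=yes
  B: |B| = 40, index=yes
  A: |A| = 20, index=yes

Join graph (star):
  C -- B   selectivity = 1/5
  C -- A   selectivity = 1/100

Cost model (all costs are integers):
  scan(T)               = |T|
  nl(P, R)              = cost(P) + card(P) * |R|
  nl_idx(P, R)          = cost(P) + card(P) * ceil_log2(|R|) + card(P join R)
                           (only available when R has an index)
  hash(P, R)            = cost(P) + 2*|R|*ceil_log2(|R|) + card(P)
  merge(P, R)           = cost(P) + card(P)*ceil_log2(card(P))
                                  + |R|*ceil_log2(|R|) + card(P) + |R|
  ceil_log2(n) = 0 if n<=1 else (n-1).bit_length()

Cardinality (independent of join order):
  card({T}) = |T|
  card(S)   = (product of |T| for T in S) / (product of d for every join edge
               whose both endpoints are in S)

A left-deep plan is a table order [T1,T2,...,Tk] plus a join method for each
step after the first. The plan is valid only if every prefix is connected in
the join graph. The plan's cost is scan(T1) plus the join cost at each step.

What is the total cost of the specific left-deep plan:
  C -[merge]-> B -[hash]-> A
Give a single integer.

9980

step 1: scan C: cost=500, card=500
step 2: join B via merge
    card(P join B) = 500*40/(5) = 4000
    cost = 500 + 500*9 + 40*6 + 500 + 40 = 5780
step 3: join A via hash
    card(P join A) = 4000*20/(100) = 800
    cost = 5780 + 2*20*5 + 4000 = 9980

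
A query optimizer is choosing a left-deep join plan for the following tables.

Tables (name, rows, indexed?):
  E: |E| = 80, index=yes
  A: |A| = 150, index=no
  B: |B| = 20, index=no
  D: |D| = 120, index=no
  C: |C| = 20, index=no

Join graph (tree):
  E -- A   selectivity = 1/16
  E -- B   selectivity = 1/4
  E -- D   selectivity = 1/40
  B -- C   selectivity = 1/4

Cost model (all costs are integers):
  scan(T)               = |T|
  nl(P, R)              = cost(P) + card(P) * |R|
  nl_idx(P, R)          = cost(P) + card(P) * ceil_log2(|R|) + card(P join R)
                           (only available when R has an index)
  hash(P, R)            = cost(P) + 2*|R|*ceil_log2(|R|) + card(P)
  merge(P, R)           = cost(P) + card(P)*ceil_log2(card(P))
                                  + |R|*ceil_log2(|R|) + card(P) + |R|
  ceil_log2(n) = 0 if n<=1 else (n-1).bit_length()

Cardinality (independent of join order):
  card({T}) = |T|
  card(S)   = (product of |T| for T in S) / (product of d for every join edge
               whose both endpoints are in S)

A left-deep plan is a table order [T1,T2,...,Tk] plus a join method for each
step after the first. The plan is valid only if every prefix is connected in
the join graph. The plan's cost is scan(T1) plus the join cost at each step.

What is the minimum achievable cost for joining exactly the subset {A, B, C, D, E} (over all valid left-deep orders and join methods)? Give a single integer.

Selinger DP over subsets of {A,B,C,D,E}:
  {E}: scan cost=80, card=80
  {A}: scan cost=150, card=150
  {B}: scan cost=20, card=20
  {D}: scan cost=120, card=120
  {C}: scan cost=20, card=20
  {AE}: card=750; try (E,hash)→1420, (E,nl_idx)→1950, (A,merge)→2070, (E,merge)→2140, (A,hash)→2560, (A,nl)→12080 …(+1); best=1420 via (E,hash)
  {BE}: card=400; try (B,hash)→360, (E,nl_idx)→560, (E,merge)→780, (B,merge)→840, (E,hash)→1160, (E,nl)→1620 …(+1); best=360 via (B,hash)
  {DE}: card=240; try (E,nl_idx)→1200, (E,hash)→1360, (D,merge)→1680, (E,merge)→1720, (D,hash)→1840, (D,nl)→9680 …(+1); best=1200 via (E,nl_idx)
  {BC}: card=100; try (C,hash)→240, (B,hash)→240, (C,merge)→260, (B,merge)→260, (C,nl)→420, (B,nl)→420; best=240 via (C,hash)
  {ABE}: card=3750; try (B,hash)→2370, (A,hash)→3160, (A,merge)→5710, (B,merge)→9790, (B,nl)→16420, (A,nl)→60360; best=2370 via (B,hash)
  {ADE}: card=2250; try (A,hash)→3840, (D,hash)→3850, (A,merge)→4710, (D,merge)→10630, (A,nl)→37200, (D,nl)→91420; best=3840 via (A,hash)
  {BDE}: card=1200; try (B,hash)→1640, (D,hash)→2440, (B,merge)→3480, (D,merge)→5320, (B,nl)→6000, (D,nl)→48360; best=1640 via (B,hash)
  {BCE}: card=2000; try (C,hash)→960, (E,hash)→1460, (E,merge)→1680, (E,nl_idx)→2940, (C,merge)→4480, (E,nl)→8240 …(+1); best=960 via (C,hash)
  {ABDE}: card=11250; try (A,hash)→5240, (B,hash)→6290, (D,hash)→7800, (A,merge)→17390, (B,merge)→33210, (B,nl)→48840 …(+3); best=5240 via (A,hash)
  {ABCE}: card=18750; try (A,hash)→5360, (C,hash)→6320, (A,merge)→26310, (C,merge)→51240, (C,nl)→77370, (A,nl)→300960; best=5360 via (A,hash)
  {BCDE}: card=6000; try (C,hash)→3040, (D,hash)→4640, (C,merge)→16160, (C,nl)→25640, (D,merge)→25920, (D,nl)→240960; best=3040 via (C,hash)
  {ABCDE}: card=56250; try (A,hash)→11440, (C,hash)→16690, (D,hash)→25790, (A,merge)→88390, (C,merge)→174110, (C,nl)→230240 …(+3); best=11440 via (A,hash)

11440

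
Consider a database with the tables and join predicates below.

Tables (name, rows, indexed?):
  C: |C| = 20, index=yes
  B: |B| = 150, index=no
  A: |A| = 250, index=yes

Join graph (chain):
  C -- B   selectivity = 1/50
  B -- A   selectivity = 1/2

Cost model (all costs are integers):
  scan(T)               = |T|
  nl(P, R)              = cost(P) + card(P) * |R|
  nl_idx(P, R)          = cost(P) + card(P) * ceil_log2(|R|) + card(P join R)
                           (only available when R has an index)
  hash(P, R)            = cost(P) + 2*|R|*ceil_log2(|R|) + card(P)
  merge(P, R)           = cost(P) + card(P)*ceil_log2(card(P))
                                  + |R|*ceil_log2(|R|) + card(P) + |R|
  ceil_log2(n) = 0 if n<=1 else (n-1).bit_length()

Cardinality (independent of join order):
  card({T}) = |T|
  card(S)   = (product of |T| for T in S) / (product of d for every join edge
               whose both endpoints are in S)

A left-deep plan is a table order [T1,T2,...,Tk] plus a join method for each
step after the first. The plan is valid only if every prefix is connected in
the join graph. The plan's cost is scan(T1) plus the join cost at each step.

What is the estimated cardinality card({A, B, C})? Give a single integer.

7500

Tables in S: A(250), B(150), C(20)
Edges inside S: C-B(d=50), B-A(d=2)
numerator = 250 * 150 * 20 = 750000
denominator = 50 * 2 = 100
card(S) = 750000 / 100 = 7500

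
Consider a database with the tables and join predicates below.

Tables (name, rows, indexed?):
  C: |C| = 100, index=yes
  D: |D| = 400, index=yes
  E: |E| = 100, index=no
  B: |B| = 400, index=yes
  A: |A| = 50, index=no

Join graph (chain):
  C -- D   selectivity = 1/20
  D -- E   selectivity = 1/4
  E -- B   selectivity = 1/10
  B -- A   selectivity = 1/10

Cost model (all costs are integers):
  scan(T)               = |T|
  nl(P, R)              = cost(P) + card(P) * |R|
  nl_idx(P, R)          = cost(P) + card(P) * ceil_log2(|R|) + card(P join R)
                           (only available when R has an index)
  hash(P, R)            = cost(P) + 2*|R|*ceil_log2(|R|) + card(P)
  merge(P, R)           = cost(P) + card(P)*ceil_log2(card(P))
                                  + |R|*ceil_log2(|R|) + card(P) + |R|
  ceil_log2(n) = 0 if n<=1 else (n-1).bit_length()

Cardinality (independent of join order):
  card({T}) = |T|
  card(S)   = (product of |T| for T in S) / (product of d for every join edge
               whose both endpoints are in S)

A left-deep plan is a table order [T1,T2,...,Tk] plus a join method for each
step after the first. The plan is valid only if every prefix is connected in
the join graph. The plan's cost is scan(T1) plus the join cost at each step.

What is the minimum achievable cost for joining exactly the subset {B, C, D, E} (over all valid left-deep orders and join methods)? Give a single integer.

62800

Selinger DP over subsets of {B,C,D,E}:
  {C}: scan cost=100, card=100
  {D}: scan cost=400, card=400
  {E}: scan cost=100, card=100
  {B}: scan cost=400, card=400
  {CD}: card=2000; try (C,hash)→2200, (D,nl_idx)→3000, (D,merge)→4900, (C,merge)→5200, (C,nl_idx)→5200, (D,hash)→7400 …(+2); best=2200 via (C,hash)
  {DE}: card=10000; try (E,hash)→2200, (D,merge)→4900, (E,merge)→5200, (D,hash)→7400, (D,nl_idx)→11000, (D,nl)→40100 …(+1); best=2200 via (E,hash)
  {BE}: card=4000; try (E,hash)→2200, (B,merge)→4900, (B,nl_idx)→5000, (E,merge)→5200, (B,hash)→7400, (B,nl)→40100 …(+1); best=2200 via (E,hash)
  {CDE}: card=50000; try (E,hash)→5600, (C,hash)→13600, (E,merge)→27000, (C,nl_idx)→122200, (C,merge)→153000, (E,nl)→202200 …(+1); best=5600 via (E,hash)
  {BDE}: card=400000; try (D,hash)→13400, (B,hash)→19400, (D,merge)→58200, (B,merge)→156200, (D,nl_idx)→438200, (B,nl_idx)→492200 …(+2); best=13400 via (D,hash)
  {BCDE}: card=2000000; try (B,hash)→62800, (C,hash)→414800, (B,merge)→859600, (B,nl_idx)→2455600, (C,nl_idx)→4813400, (C,merge)→8014200 …(+2); best=62800 via (B,hash)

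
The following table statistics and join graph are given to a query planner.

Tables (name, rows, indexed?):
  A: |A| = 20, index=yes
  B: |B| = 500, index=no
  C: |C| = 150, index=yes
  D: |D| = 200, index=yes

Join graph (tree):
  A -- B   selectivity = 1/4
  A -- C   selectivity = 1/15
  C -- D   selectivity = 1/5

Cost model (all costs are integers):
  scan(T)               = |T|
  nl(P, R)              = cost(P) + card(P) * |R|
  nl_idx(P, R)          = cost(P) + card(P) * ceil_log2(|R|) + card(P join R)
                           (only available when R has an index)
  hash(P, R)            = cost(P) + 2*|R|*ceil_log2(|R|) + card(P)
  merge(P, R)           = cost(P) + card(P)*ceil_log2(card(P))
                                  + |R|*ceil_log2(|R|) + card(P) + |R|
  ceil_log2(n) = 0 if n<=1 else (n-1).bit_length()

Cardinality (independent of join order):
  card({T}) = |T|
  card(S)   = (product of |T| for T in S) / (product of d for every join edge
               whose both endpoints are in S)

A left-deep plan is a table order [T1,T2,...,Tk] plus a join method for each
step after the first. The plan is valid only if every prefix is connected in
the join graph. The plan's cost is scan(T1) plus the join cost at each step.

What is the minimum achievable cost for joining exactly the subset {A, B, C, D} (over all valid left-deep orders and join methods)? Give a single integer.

20780

Selinger DP over subsets of {A,B,C,D}:
  {A}: scan cost=20, card=20
  {B}: scan cost=500, card=500
  {C}: scan cost=150, card=150
  {D}: scan cost=200, card=200
  {AB}: card=2500; try (A,hash)→1200, (B,merge)→5140, (A,nl_idx)→5500, (A,merge)→5620, (B,hash)→9040, (B,nl)→10020 …(+1); best=1200 via (A,hash)
  {AC}: card=200; try (C,nl_idx)→380, (A,hash)→500, (A,nl_idx)→1100, (C,merge)→1490, (A,merge)→1620, (C,hash)→2440 …(+2); best=380 via (C,nl_idx)
  {CD}: card=6000; try (C,hash)→2800, (D,merge)→3300, (C,merge)→3350, (D,hash)→3500, (D,nl_idx)→7350, (C,nl_idx)→7800 …(+2); best=2800 via (C,hash)
  {ABC}: card=25000; try (C,hash)→6100, (B,merge)→7180, (B,hash)→9580, (C,merge)→35050, (C,nl_idx)→46200, (B,nl)→100380 …(+1); best=6100 via (C,hash)
  {ACD}: card=8000; try (D,hash)→3780, (D,merge)→3980, (A,hash)→9000, (D,nl_idx)→9980, (D,nl)→40380, (A,nl_idx)→40800 …(+2); best=3780 via (D,hash)
  {ABCD}: card=1000000; try (B,hash)→20780, (D,hash)→34300, (B,merge)→120780, (D,merge)→407900, (D,nl_idx)→1206100, (B,nl)→4003780 …(+1); best=20780 via (B,hash)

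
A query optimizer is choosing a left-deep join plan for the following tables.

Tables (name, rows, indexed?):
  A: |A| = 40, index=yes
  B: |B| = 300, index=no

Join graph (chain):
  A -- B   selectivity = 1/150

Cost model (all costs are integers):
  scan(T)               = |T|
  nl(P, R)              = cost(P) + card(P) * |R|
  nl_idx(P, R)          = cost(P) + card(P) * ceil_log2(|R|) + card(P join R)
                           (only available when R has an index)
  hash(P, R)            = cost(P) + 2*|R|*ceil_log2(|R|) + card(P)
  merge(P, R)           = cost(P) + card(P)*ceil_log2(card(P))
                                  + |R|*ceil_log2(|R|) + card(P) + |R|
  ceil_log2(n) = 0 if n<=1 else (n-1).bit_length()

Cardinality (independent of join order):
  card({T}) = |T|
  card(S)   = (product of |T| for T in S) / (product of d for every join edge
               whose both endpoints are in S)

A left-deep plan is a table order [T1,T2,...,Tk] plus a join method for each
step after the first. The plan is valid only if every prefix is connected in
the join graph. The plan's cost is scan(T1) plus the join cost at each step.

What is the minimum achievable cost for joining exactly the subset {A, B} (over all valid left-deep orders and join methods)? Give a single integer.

Selinger DP over subsets of {A,B}:
  {A}: scan cost=40, card=40
  {B}: scan cost=300, card=300
  {AB}: card=80; try (A,hash)→1080, (A,nl_idx)→2180, (B,merge)→3320, (A,merge)→3580, (B,hash)→5480, (B,nl)→12040 …(+1); best=1080 via (A,hash)

1080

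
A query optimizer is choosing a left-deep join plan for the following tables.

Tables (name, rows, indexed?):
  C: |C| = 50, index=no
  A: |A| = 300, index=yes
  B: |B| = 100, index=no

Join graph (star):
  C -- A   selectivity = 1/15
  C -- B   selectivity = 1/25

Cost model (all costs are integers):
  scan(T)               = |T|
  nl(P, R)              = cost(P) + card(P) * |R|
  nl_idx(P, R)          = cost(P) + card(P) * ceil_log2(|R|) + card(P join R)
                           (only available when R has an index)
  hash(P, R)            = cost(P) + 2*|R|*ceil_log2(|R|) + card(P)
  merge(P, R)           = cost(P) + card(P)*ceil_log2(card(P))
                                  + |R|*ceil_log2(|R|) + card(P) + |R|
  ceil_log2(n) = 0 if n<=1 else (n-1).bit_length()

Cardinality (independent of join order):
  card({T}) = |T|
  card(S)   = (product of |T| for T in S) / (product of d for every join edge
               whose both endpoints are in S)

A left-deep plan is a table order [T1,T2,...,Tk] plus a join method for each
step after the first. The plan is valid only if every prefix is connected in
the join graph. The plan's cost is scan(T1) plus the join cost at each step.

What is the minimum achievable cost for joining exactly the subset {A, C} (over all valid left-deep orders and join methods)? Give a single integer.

Selinger DP over subsets of {A,C}:
  {C}: scan cost=50, card=50
  {A}: scan cost=300, card=300
  {AC}: card=1000; try (C,hash)→1200, (A,nl_idx)→1500, (A,merge)→3400, (C,merge)→3650, (A,hash)→5500, (A,nl)→15050 …(+1); best=1200 via (C,hash)

1200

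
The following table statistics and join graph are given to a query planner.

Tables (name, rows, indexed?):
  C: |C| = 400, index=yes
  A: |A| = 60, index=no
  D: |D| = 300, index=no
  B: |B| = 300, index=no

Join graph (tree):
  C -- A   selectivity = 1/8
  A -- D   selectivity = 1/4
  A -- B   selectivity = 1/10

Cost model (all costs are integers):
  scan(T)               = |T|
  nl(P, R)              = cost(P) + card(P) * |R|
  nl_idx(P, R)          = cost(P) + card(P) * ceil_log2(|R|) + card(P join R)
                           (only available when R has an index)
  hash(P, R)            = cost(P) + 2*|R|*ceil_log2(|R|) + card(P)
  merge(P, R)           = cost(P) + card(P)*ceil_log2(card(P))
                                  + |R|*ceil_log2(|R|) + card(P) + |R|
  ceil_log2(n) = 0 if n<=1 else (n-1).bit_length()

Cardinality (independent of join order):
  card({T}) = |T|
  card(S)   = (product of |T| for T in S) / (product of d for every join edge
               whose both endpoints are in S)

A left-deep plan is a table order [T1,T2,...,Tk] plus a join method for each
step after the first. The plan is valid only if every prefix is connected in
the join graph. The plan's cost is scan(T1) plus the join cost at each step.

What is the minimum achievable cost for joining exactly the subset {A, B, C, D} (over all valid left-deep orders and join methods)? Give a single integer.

Selinger DP over subsets of {A,B,C,D}:
  {C}: scan cost=400, card=400
  {A}: scan cost=60, card=60
  {D}: scan cost=300, card=300
  {B}: scan cost=300, card=300
  {AC}: card=3000; try (A,hash)→1520, (C,nl_idx)→3600, (C,merge)→4480, (A,merge)→4820, (C,hash)→7320, (C,nl)→24060 …(+1); best=1520 via (A,hash)
  {AD}: card=4500; try (A,hash)→1320, (D,merge)→3480, (A,merge)→3720, (D,hash)→5520, (D,nl)→18060, (A,nl)→18300; best=1320 via (A,hash)
  {AB}: card=1800; try (A,hash)→1320, (B,merge)→3480, (A,merge)→3720, (B,hash)→5520, (B,nl)→18060, (A,nl)→18300; best=1320 via (A,hash)
  {ACD}: card=225000; try (D,hash)→9920, (C,hash)→13020, (D,merge)→43520, (C,merge)→68320, (C,nl_idx)→266820, (D,nl)→901520 …(+1); best=9920 via (D,hash)
  {ABC}: card=90000; try (B,hash)→9920, (C,hash)→10320, (C,merge)→26920, (B,merge)→43520, (C,nl_idx)→107520, (C,nl)→721320 …(+1); best=9920 via (B,hash)
  {ABD}: card=135000; try (D,hash)→8520, (B,hash)→11220, (D,merge)→25920, (B,merge)→67320, (D,nl)→541320, (B,nl)→1351320; best=8520 via (D,hash)
  {ABCD}: card=6750000; try (D,hash)→105320, (C,hash)→150720, (B,hash)→240320, (D,merge)→1632920, (C,merge)→2577520, (B,merge)→4287920 …(+4); best=105320 via (D,hash)

105320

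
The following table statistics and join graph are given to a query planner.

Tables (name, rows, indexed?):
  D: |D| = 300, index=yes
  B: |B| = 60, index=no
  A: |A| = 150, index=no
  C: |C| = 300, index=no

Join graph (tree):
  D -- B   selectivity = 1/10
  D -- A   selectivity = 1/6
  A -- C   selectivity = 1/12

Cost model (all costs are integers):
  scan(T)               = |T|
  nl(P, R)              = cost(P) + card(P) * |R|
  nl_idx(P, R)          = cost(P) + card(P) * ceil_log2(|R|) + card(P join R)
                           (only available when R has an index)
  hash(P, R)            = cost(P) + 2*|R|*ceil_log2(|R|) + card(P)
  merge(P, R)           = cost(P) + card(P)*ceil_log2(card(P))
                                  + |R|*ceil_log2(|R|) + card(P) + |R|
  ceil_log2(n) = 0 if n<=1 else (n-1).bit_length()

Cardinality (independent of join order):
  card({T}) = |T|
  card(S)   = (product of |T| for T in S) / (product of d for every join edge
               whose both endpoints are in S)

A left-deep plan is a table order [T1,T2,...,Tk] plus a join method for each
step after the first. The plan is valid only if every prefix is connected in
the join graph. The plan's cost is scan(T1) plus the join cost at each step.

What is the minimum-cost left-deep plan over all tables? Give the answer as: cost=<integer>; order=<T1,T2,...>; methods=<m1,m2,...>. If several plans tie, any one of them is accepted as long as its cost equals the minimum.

cost=55920; order=D,B,A,C; methods=hash,hash,hash

Selinger DP (subsets sized 1..n):
  {D}: scan cost=300, card=300
  {B}: scan cost=60, card=60
  {A}: scan cost=150, card=150
  {C}: scan cost=300, card=300
  {BD}: card=1800; try (B,hash)→1320, (D,nl_idx)→2400, (D,merge)→3480, (B,merge)→3720, (D,hash)→5520, (D,nl)→18060 …(+1); best=1320 via (B,hash)
  {AD}: card=7500; try (A,hash)→3000, (D,merge)→4500, (A,merge)→4650, (D,hash)→5700, (D,nl_idx)→9000, (D,nl)→45150 …(+1); best=3000 via (A,hash)
  {AC}: card=3750; try (A,hash)→3000, (C,merge)→4500, (A,merge)→4650, (C,hash)→5700, (C,nl)→45150, (A,nl)→45300; best=3000 via (A,hash)
  {ABD}: card=45000; try (A,hash)→5520, (B,hash)→11220, (A,merge)→24270, (B,merge)→108420, (A,nl)→271320, (B,nl)→453000; best=5520 via (A,hash)
  {ACD}: card=187500; try (D,hash)→12150, (C,hash)→15900, (D,merge)→54750, (C,merge)→111000, (D,nl_idx)→224250, (D,nl)→1128000 …(+1); best=12150 via (D,hash)
  {ABCD}: card=1125000; try (C,hash)→55920, (B,hash)→200370, (C,merge)→773520, (B,merge)→3575070, (B,nl)→11262150, (C,nl)→13505520; best=55920 via (C,hash)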